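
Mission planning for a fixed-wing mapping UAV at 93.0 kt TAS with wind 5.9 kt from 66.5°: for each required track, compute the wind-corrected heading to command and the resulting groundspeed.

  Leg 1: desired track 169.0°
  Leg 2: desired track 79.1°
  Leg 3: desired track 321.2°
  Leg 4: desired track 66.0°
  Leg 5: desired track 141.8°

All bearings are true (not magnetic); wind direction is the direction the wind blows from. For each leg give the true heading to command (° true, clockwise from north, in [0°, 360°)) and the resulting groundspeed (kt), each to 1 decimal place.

Leg 1: desired track 169.0°; wind correction -3.6° → command heading 165.4°, groundspeed 94.1 kt
Leg 2: desired track 79.1°; wind correction -0.8° → command heading 78.3°, groundspeed 87.2 kt
Leg 3: desired track 321.2°; wind correction +3.5° → command heading 324.7°, groundspeed 94.4 kt
Leg 4: desired track 66.0°; wind correction +0.0° → command heading 66.0°, groundspeed 87.1 kt
Leg 5: desired track 141.8°; wind correction -3.5° → command heading 138.3°, groundspeed 91.3 kt

Leg 1: heading=165.4°, groundspeed=94.1 kt
Leg 2: heading=78.3°, groundspeed=87.2 kt
Leg 3: heading=324.7°, groundspeed=94.4 kt
Leg 4: heading=66.0°, groundspeed=87.1 kt
Leg 5: heading=138.3°, groundspeed=91.3 kt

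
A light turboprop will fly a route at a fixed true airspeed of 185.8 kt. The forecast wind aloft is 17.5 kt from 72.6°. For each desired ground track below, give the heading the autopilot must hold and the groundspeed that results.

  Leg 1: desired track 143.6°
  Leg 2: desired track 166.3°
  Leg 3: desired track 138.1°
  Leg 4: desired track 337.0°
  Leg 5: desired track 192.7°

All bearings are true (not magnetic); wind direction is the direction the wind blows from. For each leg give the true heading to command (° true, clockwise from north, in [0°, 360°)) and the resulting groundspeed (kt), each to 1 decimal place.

Leg 1: heading=138.5°, groundspeed=179.4 kt
Leg 2: heading=160.9°, groundspeed=186.1 kt
Leg 3: heading=133.2°, groundspeed=177.9 kt
Leg 4: heading=342.4°, groundspeed=186.7 kt
Leg 5: heading=188.0°, groundspeed=194.0 kt

Leg 1: desired track 143.6°; wind correction -5.1° → command heading 138.5°, groundspeed 179.4 kt
Leg 2: desired track 166.3°; wind correction -5.4° → command heading 160.9°, groundspeed 186.1 kt
Leg 3: desired track 138.1°; wind correction -4.9° → command heading 133.2°, groundspeed 177.9 kt
Leg 4: desired track 337.0°; wind correction +5.4° → command heading 342.4°, groundspeed 186.7 kt
Leg 5: desired track 192.7°; wind correction -4.7° → command heading 188.0°, groundspeed 194.0 kt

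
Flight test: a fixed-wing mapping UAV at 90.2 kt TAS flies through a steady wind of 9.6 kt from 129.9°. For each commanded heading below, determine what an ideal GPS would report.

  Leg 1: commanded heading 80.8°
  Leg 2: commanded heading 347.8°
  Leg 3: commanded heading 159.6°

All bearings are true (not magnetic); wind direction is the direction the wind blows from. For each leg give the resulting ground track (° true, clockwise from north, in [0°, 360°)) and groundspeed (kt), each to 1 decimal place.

Leg 1: track=75.9°, groundspeed=84.2 kt
Leg 2: track=344.3°, groundspeed=98.0 kt
Leg 3: track=162.9°, groundspeed=82.0 kt

Leg 1: heading 80.8°; drift -4.9° → track 75.9°, groundspeed 84.2 kt
Leg 2: heading 347.8°; drift -3.5° → track 344.3°, groundspeed 98.0 kt
Leg 3: heading 159.6°; drift +3.3° → track 162.9°, groundspeed 82.0 kt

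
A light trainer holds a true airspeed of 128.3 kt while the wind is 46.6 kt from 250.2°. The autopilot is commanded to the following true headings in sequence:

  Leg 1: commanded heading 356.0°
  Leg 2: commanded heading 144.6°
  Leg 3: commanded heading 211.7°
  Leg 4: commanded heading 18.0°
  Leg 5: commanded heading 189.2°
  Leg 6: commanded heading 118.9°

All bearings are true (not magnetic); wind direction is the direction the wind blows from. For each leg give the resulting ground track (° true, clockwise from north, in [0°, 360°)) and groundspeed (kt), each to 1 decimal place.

Leg 1: track=13.6°, groundspeed=147.9 kt
Leg 2: track=126.9°, groundspeed=147.8 kt
Leg 3: track=194.2°, groundspeed=96.3 kt
Leg 4: track=31.2°, groundspeed=161.1 kt
Leg 5: track=168.1°, groundspeed=113.3 kt
Leg 6: track=106.5°, groundspeed=162.9 kt

Leg 1: heading 356.0°; drift +17.6° → track 13.6°, groundspeed 147.9 kt
Leg 2: heading 144.6°; drift -17.7° → track 126.9°, groundspeed 147.8 kt
Leg 3: heading 211.7°; drift -17.5° → track 194.2°, groundspeed 96.3 kt
Leg 4: heading 18.0°; drift +13.2° → track 31.2°, groundspeed 161.1 kt
Leg 5: heading 189.2°; drift -21.1° → track 168.1°, groundspeed 113.3 kt
Leg 6: heading 118.9°; drift -12.4° → track 106.5°, groundspeed 162.9 kt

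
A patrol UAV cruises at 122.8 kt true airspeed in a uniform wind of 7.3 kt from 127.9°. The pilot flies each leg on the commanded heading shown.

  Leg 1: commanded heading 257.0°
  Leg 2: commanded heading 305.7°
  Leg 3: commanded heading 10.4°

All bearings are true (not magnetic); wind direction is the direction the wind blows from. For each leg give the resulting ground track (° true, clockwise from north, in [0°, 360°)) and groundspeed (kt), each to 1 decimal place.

Leg 1: track=259.5°, groundspeed=127.5 kt
Leg 2: track=305.8°, groundspeed=130.1 kt
Leg 3: track=7.5°, groundspeed=126.3 kt

Leg 1: heading 257.0°; drift +2.5° → track 259.5°, groundspeed 127.5 kt
Leg 2: heading 305.7°; drift +0.1° → track 305.8°, groundspeed 130.1 kt
Leg 3: heading 10.4°; drift -2.9° → track 7.5°, groundspeed 126.3 kt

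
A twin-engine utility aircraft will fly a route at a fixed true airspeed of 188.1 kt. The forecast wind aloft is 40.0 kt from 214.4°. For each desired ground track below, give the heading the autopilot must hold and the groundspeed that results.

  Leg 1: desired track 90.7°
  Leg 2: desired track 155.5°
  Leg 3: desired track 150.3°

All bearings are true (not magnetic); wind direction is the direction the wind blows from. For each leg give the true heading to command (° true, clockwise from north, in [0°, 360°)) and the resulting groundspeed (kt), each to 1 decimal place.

Leg 1: heading=100.9°, groundspeed=207.3 kt
Leg 2: heading=166.0°, groundspeed=164.3 kt
Leg 3: heading=161.3°, groundspeed=167.2 kt

Leg 1: desired track 90.7°; wind correction +10.2° → command heading 100.9°, groundspeed 207.3 kt
Leg 2: desired track 155.5°; wind correction +10.5° → command heading 166.0°, groundspeed 164.3 kt
Leg 3: desired track 150.3°; wind correction +11.0° → command heading 161.3°, groundspeed 167.2 kt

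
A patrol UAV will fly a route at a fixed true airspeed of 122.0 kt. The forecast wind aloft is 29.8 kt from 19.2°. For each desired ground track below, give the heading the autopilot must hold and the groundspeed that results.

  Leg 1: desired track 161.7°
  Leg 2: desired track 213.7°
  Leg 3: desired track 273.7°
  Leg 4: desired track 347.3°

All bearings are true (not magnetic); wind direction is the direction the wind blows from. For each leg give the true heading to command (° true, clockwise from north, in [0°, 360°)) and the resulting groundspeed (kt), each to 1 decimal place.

Leg 1: desired track 161.7°; wind correction -8.6° → command heading 153.1°, groundspeed 144.3 kt
Leg 2: desired track 213.7°; wind correction +3.5° → command heading 217.2°, groundspeed 150.6 kt
Leg 3: desired track 273.7°; wind correction +13.6° → command heading 287.3°, groundspeed 126.5 kt
Leg 4: desired track 347.3°; wind correction +7.4° → command heading 354.7°, groundspeed 95.7 kt

Leg 1: heading=153.1°, groundspeed=144.3 kt
Leg 2: heading=217.2°, groundspeed=150.6 kt
Leg 3: heading=287.3°, groundspeed=126.5 kt
Leg 4: heading=354.7°, groundspeed=95.7 kt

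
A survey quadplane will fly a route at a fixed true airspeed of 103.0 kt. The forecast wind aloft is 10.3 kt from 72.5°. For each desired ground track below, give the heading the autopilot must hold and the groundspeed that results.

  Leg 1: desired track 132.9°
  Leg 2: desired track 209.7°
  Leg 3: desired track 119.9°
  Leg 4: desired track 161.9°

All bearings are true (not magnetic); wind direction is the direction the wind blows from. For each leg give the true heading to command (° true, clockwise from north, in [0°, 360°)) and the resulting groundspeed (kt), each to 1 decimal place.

Leg 1: heading=127.9°, groundspeed=97.5 kt
Leg 2: heading=205.8°, groundspeed=110.3 kt
Leg 3: heading=115.7°, groundspeed=95.7 kt
Leg 4: heading=156.2°, groundspeed=102.4 kt

Leg 1: desired track 132.9°; wind correction -5.0° → command heading 127.9°, groundspeed 97.5 kt
Leg 2: desired track 209.7°; wind correction -3.9° → command heading 205.8°, groundspeed 110.3 kt
Leg 3: desired track 119.9°; wind correction -4.2° → command heading 115.7°, groundspeed 95.7 kt
Leg 4: desired track 161.9°; wind correction -5.7° → command heading 156.2°, groundspeed 102.4 kt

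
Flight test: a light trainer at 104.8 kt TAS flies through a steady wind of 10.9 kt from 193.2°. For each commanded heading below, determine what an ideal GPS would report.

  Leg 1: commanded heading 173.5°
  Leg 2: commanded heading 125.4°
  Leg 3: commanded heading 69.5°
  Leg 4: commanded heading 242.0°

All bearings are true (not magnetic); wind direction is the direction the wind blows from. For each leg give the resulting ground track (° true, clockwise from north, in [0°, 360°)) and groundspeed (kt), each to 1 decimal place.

Leg 1: heading 173.5°; drift -2.2° → track 171.3°, groundspeed 94.6 kt
Leg 2: heading 125.4°; drift -5.7° → track 119.7°, groundspeed 101.2 kt
Leg 3: heading 69.5°; drift -4.7° → track 64.8°, groundspeed 111.2 kt
Leg 4: heading 242.0°; drift +4.8° → track 246.8°, groundspeed 98.0 kt

Leg 1: track=171.3°, groundspeed=94.6 kt
Leg 2: track=119.7°, groundspeed=101.2 kt
Leg 3: track=64.8°, groundspeed=111.2 kt
Leg 4: track=246.8°, groundspeed=98.0 kt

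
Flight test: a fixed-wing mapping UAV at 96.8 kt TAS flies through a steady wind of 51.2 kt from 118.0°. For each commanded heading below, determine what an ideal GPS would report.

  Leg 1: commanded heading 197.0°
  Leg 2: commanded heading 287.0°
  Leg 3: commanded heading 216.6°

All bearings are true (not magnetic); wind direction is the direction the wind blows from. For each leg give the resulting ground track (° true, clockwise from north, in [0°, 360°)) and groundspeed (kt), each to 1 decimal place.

Leg 1: heading 197.0°; drift +30.0° → track 227.0°, groundspeed 100.5 kt
Leg 2: heading 287.0°; drift +3.8° → track 290.8°, groundspeed 147.4 kt
Leg 3: heading 216.6°; drift +25.9° → track 242.5°, groundspeed 116.1 kt

Leg 1: track=227.0°, groundspeed=100.5 kt
Leg 2: track=290.8°, groundspeed=147.4 kt
Leg 3: track=242.5°, groundspeed=116.1 kt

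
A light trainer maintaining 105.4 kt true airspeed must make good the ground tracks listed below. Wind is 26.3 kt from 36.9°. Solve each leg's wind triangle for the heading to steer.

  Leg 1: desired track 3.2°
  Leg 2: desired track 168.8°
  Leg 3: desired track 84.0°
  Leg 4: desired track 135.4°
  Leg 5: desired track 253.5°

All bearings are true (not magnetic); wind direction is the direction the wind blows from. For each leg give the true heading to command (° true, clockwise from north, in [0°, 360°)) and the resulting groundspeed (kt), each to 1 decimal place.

Leg 1: desired track 3.2°; wind correction +8.0° → command heading 11.2°, groundspeed 82.5 kt
Leg 2: desired track 168.8°; wind correction -10.7° → command heading 158.1°, groundspeed 121.1 kt
Leg 3: desired track 84.0°; wind correction -10.5° → command heading 73.5°, groundspeed 85.7 kt
Leg 4: desired track 135.4°; wind correction -14.3° → command heading 121.1°, groundspeed 106.0 kt
Leg 5: desired track 253.5°; wind correction +8.6° → command heading 262.1°, groundspeed 125.3 kt

Leg 1: heading=11.2°, groundspeed=82.5 kt
Leg 2: heading=158.1°, groundspeed=121.1 kt
Leg 3: heading=73.5°, groundspeed=85.7 kt
Leg 4: heading=121.1°, groundspeed=106.0 kt
Leg 5: heading=262.1°, groundspeed=125.3 kt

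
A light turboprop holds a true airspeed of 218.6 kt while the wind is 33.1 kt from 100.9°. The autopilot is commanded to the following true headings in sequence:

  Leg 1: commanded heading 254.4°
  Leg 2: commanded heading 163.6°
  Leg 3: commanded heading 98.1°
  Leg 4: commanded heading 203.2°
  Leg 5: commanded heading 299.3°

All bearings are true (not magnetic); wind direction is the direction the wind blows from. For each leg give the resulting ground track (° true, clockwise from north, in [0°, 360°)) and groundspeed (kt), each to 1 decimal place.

Leg 1: track=257.8°, groundspeed=248.7 kt
Leg 2: track=171.8°, groundspeed=205.5 kt
Leg 3: track=97.6°, groundspeed=185.5 kt
Leg 4: track=211.4°, groundspeed=228.0 kt
Leg 5: track=296.9°, groundspeed=250.2 kt

Leg 1: heading 254.4°; drift +3.4° → track 257.8°, groundspeed 248.7 kt
Leg 2: heading 163.6°; drift +8.2° → track 171.8°, groundspeed 205.5 kt
Leg 3: heading 98.1°; drift -0.5° → track 97.6°, groundspeed 185.5 kt
Leg 4: heading 203.2°; drift +8.2° → track 211.4°, groundspeed 228.0 kt
Leg 5: heading 299.3°; drift -2.4° → track 296.9°, groundspeed 250.2 kt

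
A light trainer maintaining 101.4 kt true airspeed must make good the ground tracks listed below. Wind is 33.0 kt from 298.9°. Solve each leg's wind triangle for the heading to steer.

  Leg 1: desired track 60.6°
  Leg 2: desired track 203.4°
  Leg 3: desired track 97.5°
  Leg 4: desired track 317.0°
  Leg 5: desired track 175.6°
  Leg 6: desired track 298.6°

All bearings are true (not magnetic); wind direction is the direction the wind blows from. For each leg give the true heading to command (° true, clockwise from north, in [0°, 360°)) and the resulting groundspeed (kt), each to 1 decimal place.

Leg 1: heading=44.5°, groundspeed=114.8 kt
Leg 2: heading=222.3°, groundspeed=99.1 kt
Leg 3: heading=90.7°, groundspeed=131.4 kt
Leg 4: heading=311.2°, groundspeed=69.5 kt
Leg 5: heading=191.4°, groundspeed=115.7 kt
Leg 6: heading=298.7°, groundspeed=68.4 kt

Leg 1: desired track 60.6°; wind correction -16.1° → command heading 44.5°, groundspeed 114.8 kt
Leg 2: desired track 203.4°; wind correction +18.9° → command heading 222.3°, groundspeed 99.1 kt
Leg 3: desired track 97.5°; wind correction -6.8° → command heading 90.7°, groundspeed 131.4 kt
Leg 4: desired track 317.0°; wind correction -5.8° → command heading 311.2°, groundspeed 69.5 kt
Leg 5: desired track 175.6°; wind correction +15.8° → command heading 191.4°, groundspeed 115.7 kt
Leg 6: desired track 298.6°; wind correction +0.1° → command heading 298.7°, groundspeed 68.4 kt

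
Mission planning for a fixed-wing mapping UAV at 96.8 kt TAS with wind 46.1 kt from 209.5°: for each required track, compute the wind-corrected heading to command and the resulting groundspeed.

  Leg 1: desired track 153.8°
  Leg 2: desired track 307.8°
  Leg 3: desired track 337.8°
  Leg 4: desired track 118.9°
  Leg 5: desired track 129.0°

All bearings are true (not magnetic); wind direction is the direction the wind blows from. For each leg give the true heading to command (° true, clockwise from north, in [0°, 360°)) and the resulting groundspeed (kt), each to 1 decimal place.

Leg 1: desired track 153.8°; wind correction +23.2° → command heading 177.0°, groundspeed 63.0 kt
Leg 2: desired track 307.8°; wind correction -28.1° → command heading 279.7°, groundspeed 92.0 kt
Leg 3: desired track 337.8°; wind correction -21.9° → command heading 315.9°, groundspeed 118.4 kt
Leg 4: desired track 118.9°; wind correction +28.4° → command heading 147.3°, groundspeed 85.6 kt
Leg 5: desired track 129.0°; wind correction +28.0° → command heading 157.0°, groundspeed 77.8 kt

Leg 1: heading=177.0°, groundspeed=63.0 kt
Leg 2: heading=279.7°, groundspeed=92.0 kt
Leg 3: heading=315.9°, groundspeed=118.4 kt
Leg 4: heading=147.3°, groundspeed=85.6 kt
Leg 5: heading=157.0°, groundspeed=77.8 kt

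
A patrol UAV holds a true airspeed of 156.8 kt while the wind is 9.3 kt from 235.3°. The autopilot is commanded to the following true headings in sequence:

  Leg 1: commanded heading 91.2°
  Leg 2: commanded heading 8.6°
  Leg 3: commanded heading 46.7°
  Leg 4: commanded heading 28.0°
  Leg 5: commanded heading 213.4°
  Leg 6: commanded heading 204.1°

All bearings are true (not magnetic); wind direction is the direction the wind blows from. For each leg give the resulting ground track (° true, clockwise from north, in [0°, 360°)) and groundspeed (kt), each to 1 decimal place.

Leg 1: track=89.3°, groundspeed=164.4 kt
Leg 2: track=11.0°, groundspeed=163.3 kt
Leg 3: track=47.2°, groundspeed=166.0 kt
Leg 4: track=29.5°, groundspeed=165.1 kt
Leg 5: track=212.1°, groundspeed=148.2 kt
Leg 6: track=202.2°, groundspeed=148.9 kt

Leg 1: heading 91.2°; drift -1.9° → track 89.3°, groundspeed 164.4 kt
Leg 2: heading 8.6°; drift +2.4° → track 11.0°, groundspeed 163.3 kt
Leg 3: heading 46.7°; drift +0.5° → track 47.2°, groundspeed 166.0 kt
Leg 4: heading 28.0°; drift +1.5° → track 29.5°, groundspeed 165.1 kt
Leg 5: heading 213.4°; drift -1.3° → track 212.1°, groundspeed 148.2 kt
Leg 6: heading 204.1°; drift -1.9° → track 202.2°, groundspeed 148.9 kt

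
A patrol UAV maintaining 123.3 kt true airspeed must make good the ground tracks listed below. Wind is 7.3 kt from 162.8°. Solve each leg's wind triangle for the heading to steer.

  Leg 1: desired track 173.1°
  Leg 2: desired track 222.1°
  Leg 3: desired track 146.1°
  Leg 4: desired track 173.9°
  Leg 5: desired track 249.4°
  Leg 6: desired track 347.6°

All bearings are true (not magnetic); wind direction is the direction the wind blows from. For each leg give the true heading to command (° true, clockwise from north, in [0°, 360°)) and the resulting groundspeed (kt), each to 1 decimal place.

Leg 1: desired track 173.1°; wind correction -0.6° → command heading 172.5°, groundspeed 116.1 kt
Leg 2: desired track 222.1°; wind correction -2.9° → command heading 219.2°, groundspeed 119.4 kt
Leg 3: desired track 146.1°; wind correction +1.0° → command heading 147.1°, groundspeed 116.3 kt
Leg 4: desired track 173.9°; wind correction -0.7° → command heading 173.2°, groundspeed 116.1 kt
Leg 5: desired track 249.4°; wind correction -3.4° → command heading 246.0°, groundspeed 122.7 kt
Leg 6: desired track 347.6°; wind correction +0.3° → command heading 347.9°, groundspeed 130.6 kt

Leg 1: heading=172.5°, groundspeed=116.1 kt
Leg 2: heading=219.2°, groundspeed=119.4 kt
Leg 3: heading=147.1°, groundspeed=116.3 kt
Leg 4: heading=173.2°, groundspeed=116.1 kt
Leg 5: heading=246.0°, groundspeed=122.7 kt
Leg 6: heading=347.9°, groundspeed=130.6 kt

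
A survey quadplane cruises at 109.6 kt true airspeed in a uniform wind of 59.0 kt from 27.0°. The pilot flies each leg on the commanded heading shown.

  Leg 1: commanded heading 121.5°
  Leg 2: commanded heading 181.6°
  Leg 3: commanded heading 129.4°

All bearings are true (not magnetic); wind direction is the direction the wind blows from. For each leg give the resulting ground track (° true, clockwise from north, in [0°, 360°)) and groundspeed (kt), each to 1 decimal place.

Leg 1: track=148.7°, groundspeed=128.5 kt
Leg 2: track=190.4°, groundspeed=164.9 kt
Leg 3: track=154.6°, groundspeed=135.2 kt

Leg 1: heading 121.5°; drift +27.2° → track 148.7°, groundspeed 128.5 kt
Leg 2: heading 181.6°; drift +8.8° → track 190.4°, groundspeed 164.9 kt
Leg 3: heading 129.4°; drift +25.2° → track 154.6°, groundspeed 135.2 kt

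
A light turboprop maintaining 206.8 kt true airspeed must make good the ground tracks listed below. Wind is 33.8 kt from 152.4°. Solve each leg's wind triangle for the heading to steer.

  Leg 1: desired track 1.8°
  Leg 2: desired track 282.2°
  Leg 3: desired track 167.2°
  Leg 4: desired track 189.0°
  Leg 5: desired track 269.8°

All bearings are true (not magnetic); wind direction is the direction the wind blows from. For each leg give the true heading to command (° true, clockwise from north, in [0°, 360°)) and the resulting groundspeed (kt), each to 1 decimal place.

Leg 1: heading=6.4°, groundspeed=235.6 kt
Leg 2: heading=275.0°, groundspeed=226.8 kt
Leg 3: heading=164.8°, groundspeed=173.9 kt
Leg 4: heading=183.4°, groundspeed=178.7 kt
Leg 5: heading=261.5°, groundspeed=220.2 kt

Leg 1: desired track 1.8°; wind correction +4.6° → command heading 6.4°, groundspeed 235.6 kt
Leg 2: desired track 282.2°; wind correction -7.2° → command heading 275.0°, groundspeed 226.8 kt
Leg 3: desired track 167.2°; wind correction -2.4° → command heading 164.8°, groundspeed 173.9 kt
Leg 4: desired track 189.0°; wind correction -5.6° → command heading 183.4°, groundspeed 178.7 kt
Leg 5: desired track 269.8°; wind correction -8.3° → command heading 261.5°, groundspeed 220.2 kt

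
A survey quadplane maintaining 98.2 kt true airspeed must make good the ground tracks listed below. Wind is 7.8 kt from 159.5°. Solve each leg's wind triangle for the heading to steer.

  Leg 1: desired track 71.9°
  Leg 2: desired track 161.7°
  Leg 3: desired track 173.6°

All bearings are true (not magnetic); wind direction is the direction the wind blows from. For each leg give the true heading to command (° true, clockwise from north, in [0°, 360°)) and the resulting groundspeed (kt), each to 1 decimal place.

Leg 1: desired track 71.9°; wind correction +4.6° → command heading 76.5°, groundspeed 97.6 kt
Leg 2: desired track 161.7°; wind correction -0.2° → command heading 161.5°, groundspeed 90.4 kt
Leg 3: desired track 173.6°; wind correction -1.1° → command heading 172.5°, groundspeed 90.6 kt

Leg 1: heading=76.5°, groundspeed=97.6 kt
Leg 2: heading=161.5°, groundspeed=90.4 kt
Leg 3: heading=172.5°, groundspeed=90.6 kt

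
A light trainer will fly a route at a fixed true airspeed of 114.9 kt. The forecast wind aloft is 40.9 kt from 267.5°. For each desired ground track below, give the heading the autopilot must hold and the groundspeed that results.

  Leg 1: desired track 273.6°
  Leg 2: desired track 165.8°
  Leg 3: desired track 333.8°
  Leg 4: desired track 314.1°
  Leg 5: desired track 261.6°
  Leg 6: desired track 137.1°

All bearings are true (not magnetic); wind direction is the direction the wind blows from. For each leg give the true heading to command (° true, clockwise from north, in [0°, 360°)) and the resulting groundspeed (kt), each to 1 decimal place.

Leg 1: heading=271.4°, groundspeed=74.1 kt
Leg 2: heading=186.2°, groundspeed=116.0 kt
Leg 3: heading=314.8°, groundspeed=92.2 kt
Leg 4: heading=299.1°, groundspeed=82.9 kt
Leg 5: heading=263.7°, groundspeed=74.1 kt
Leg 6: heading=152.8°, groundspeed=137.1 kt

Leg 1: desired track 273.6°; wind correction -2.2° → command heading 271.4°, groundspeed 74.1 kt
Leg 2: desired track 165.8°; wind correction +20.4° → command heading 186.2°, groundspeed 116.0 kt
Leg 3: desired track 333.8°; wind correction -19.0° → command heading 314.8°, groundspeed 92.2 kt
Leg 4: desired track 314.1°; wind correction -15.0° → command heading 299.1°, groundspeed 82.9 kt
Leg 5: desired track 261.6°; wind correction +2.1° → command heading 263.7°, groundspeed 74.1 kt
Leg 6: desired track 137.1°; wind correction +15.7° → command heading 152.8°, groundspeed 137.1 kt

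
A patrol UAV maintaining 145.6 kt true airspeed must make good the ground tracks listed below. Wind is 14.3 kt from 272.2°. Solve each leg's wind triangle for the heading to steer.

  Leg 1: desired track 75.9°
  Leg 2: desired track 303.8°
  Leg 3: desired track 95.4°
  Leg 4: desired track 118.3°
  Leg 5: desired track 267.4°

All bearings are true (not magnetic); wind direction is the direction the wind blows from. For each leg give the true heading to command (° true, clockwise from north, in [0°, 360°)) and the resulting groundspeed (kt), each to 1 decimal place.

Leg 1: desired track 75.9°; wind correction -1.6° → command heading 74.3°, groundspeed 159.3 kt
Leg 2: desired track 303.8°; wind correction -2.9° → command heading 300.9°, groundspeed 133.2 kt
Leg 3: desired track 95.4°; wind correction +0.3° → command heading 95.7°, groundspeed 159.9 kt
Leg 4: desired track 118.3°; wind correction +2.5° → command heading 120.8°, groundspeed 158.3 kt
Leg 5: desired track 267.4°; wind correction +0.5° → command heading 267.9°, groundspeed 131.3 kt

Leg 1: heading=74.3°, groundspeed=159.3 kt
Leg 2: heading=300.9°, groundspeed=133.2 kt
Leg 3: heading=95.7°, groundspeed=159.9 kt
Leg 4: heading=120.8°, groundspeed=158.3 kt
Leg 5: heading=267.9°, groundspeed=131.3 kt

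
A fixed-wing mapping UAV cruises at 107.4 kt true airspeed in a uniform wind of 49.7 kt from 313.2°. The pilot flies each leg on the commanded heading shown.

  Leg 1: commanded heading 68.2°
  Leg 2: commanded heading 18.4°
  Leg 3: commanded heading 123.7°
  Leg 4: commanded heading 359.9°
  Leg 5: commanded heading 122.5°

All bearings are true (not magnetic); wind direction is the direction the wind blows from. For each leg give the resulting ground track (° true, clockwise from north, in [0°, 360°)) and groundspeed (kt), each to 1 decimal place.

Leg 1: heading 68.2°; drift +19.3° → track 87.5°, groundspeed 136.1 kt
Leg 2: heading 18.4°; drift +27.5° → track 45.9°, groundspeed 97.6 kt
Leg 3: heading 123.7°; drift +3.0° → track 126.7°, groundspeed 156.6 kt
Leg 4: heading 359.9°; drift +26.3° → track 26.2°, groundspeed 81.8 kt
Leg 5: heading 122.5°; drift +3.4° → track 125.9°, groundspeed 156.5 kt

Leg 1: track=87.5°, groundspeed=136.1 kt
Leg 2: track=45.9°, groundspeed=97.6 kt
Leg 3: track=126.7°, groundspeed=156.6 kt
Leg 4: track=26.2°, groundspeed=81.8 kt
Leg 5: track=125.9°, groundspeed=156.5 kt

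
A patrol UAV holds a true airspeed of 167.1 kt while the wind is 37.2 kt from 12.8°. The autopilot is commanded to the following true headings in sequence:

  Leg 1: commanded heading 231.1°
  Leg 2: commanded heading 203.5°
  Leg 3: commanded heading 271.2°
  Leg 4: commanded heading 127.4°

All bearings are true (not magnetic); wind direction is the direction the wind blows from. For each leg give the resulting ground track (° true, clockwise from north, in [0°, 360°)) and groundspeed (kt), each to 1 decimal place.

Leg 1: track=224.4°, groundspeed=197.6 kt
Leg 2: track=201.6°, groundspeed=203.8 kt
Leg 3: track=259.4°, groundspeed=178.3 kt
Leg 4: track=137.9°, groundspeed=185.7 kt

Leg 1: heading 231.1°; drift -6.7° → track 224.4°, groundspeed 197.6 kt
Leg 2: heading 203.5°; drift -1.9° → track 201.6°, groundspeed 203.8 kt
Leg 3: heading 271.2°; drift -11.8° → track 259.4°, groundspeed 178.3 kt
Leg 4: heading 127.4°; drift +10.5° → track 137.9°, groundspeed 185.7 kt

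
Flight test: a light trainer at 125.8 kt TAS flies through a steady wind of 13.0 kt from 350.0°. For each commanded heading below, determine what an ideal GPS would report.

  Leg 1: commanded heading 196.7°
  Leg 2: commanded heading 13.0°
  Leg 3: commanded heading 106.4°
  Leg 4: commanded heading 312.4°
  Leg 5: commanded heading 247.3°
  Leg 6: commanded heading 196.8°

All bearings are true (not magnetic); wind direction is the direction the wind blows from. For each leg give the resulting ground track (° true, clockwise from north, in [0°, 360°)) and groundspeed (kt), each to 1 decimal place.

Leg 1: heading 196.7°; drift -2.4° → track 194.3°, groundspeed 137.5 kt
Leg 2: heading 13.0°; drift +2.6° → track 15.6°, groundspeed 113.9 kt
Leg 3: heading 106.4°; drift +5.1° → track 111.5°, groundspeed 132.1 kt
Leg 4: heading 312.4°; drift -3.9° → track 308.5°, groundspeed 115.8 kt
Leg 5: heading 247.3°; drift -5.6° → track 241.7°, groundspeed 129.3 kt
Leg 6: heading 196.8°; drift -2.4° → track 194.4°, groundspeed 137.5 kt

Leg 1: track=194.3°, groundspeed=137.5 kt
Leg 2: track=15.6°, groundspeed=113.9 kt
Leg 3: track=111.5°, groundspeed=132.1 kt
Leg 4: track=308.5°, groundspeed=115.8 kt
Leg 5: track=241.7°, groundspeed=129.3 kt
Leg 6: track=194.4°, groundspeed=137.5 kt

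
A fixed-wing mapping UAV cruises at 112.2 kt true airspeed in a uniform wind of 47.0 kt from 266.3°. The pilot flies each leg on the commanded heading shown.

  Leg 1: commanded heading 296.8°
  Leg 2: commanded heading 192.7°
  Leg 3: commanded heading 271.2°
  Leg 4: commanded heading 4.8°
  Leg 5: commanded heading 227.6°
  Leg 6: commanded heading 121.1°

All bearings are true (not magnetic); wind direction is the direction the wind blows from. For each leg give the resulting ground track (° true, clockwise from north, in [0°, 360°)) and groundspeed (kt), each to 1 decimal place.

Leg 1: heading 296.8°; drift +18.4° → track 315.2°, groundspeed 75.6 kt
Leg 2: heading 192.7°; drift -24.5° → track 168.2°, groundspeed 108.7 kt
Leg 3: heading 271.2°; drift +3.5° → track 274.7°, groundspeed 65.5 kt
Leg 4: heading 4.8°; drift +21.3° → track 26.1°, groundspeed 127.9 kt
Leg 5: heading 227.6°; drift -21.3° → track 206.3°, groundspeed 81.0 kt
Leg 6: heading 121.1°; drift -10.1° → track 111.0°, groundspeed 153.2 kt

Leg 1: track=315.2°, groundspeed=75.6 kt
Leg 2: track=168.2°, groundspeed=108.7 kt
Leg 3: track=274.7°, groundspeed=65.5 kt
Leg 4: track=26.1°, groundspeed=127.9 kt
Leg 5: track=206.3°, groundspeed=81.0 kt
Leg 6: track=111.0°, groundspeed=153.2 kt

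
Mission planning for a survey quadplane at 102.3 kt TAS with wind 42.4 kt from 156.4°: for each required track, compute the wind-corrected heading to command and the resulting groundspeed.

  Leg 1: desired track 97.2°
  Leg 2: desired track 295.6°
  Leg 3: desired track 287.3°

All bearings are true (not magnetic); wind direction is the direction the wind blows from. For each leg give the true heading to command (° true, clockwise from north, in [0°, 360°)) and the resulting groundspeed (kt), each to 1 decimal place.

Leg 1: desired track 97.2°; wind correction +20.9° → command heading 118.1°, groundspeed 73.9 kt
Leg 2: desired track 295.6°; wind correction -15.7° → command heading 279.9°, groundspeed 130.6 kt
Leg 3: desired track 287.3°; wind correction -18.3° → command heading 269.0°, groundspeed 124.9 kt

Leg 1: heading=118.1°, groundspeed=73.9 kt
Leg 2: heading=279.9°, groundspeed=130.6 kt
Leg 3: heading=269.0°, groundspeed=124.9 kt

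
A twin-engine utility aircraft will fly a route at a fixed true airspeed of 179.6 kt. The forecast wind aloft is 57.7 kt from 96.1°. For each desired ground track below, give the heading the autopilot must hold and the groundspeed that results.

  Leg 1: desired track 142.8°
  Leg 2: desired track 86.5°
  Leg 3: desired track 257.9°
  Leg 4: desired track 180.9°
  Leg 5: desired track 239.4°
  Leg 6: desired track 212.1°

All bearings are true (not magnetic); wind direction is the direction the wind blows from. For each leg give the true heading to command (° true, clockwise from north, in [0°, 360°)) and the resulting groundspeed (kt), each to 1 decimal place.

Leg 1: desired track 142.8°; wind correction -13.5° → command heading 129.3°, groundspeed 135.1 kt
Leg 2: desired track 86.5°; wind correction +3.1° → command heading 89.6°, groundspeed 122.5 kt
Leg 3: desired track 257.9°; wind correction -5.8° → command heading 252.1°, groundspeed 233.5 kt
Leg 4: desired track 180.9°; wind correction -18.7° → command heading 162.2°, groundspeed 164.9 kt
Leg 5: desired track 239.4°; wind correction -11.1° → command heading 228.3°, groundspeed 222.5 kt
Leg 6: desired track 212.1°; wind correction -16.8° → command heading 195.3°, groundspeed 197.2 kt

Leg 1: heading=129.3°, groundspeed=135.1 kt
Leg 2: heading=89.6°, groundspeed=122.5 kt
Leg 3: heading=252.1°, groundspeed=233.5 kt
Leg 4: heading=162.2°, groundspeed=164.9 kt
Leg 5: heading=228.3°, groundspeed=222.5 kt
Leg 6: heading=195.3°, groundspeed=197.2 kt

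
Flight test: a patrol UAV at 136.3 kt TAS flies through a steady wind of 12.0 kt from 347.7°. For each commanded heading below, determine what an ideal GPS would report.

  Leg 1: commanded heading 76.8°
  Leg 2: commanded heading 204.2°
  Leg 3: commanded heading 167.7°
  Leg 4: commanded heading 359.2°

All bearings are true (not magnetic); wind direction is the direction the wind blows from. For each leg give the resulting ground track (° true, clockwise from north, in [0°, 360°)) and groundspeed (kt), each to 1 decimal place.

Leg 1: track=81.8°, groundspeed=136.6 kt
Leg 2: track=201.4°, groundspeed=146.1 kt
Leg 3: track=167.7°, groundspeed=148.3 kt
Leg 4: track=0.3°, groundspeed=124.6 kt

Leg 1: heading 76.8°; drift +5.0° → track 81.8°, groundspeed 136.6 kt
Leg 2: heading 204.2°; drift -2.8° → track 201.4°, groundspeed 146.1 kt
Leg 3: heading 167.7°; drift +0.0° → track 167.7°, groundspeed 148.3 kt
Leg 4: heading 359.2°; drift +1.1° → track 0.3°, groundspeed 124.6 kt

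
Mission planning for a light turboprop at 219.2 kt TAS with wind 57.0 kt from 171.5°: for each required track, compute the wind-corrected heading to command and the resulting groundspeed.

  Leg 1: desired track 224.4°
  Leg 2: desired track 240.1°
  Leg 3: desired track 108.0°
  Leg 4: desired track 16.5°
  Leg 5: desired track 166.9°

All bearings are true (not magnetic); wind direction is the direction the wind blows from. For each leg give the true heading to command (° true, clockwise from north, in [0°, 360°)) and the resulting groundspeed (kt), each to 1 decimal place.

Leg 1: heading=212.4°, groundspeed=180.1 kt
Leg 2: heading=226.1°, groundspeed=191.9 kt
Leg 3: heading=121.5°, groundspeed=187.7 kt
Leg 4: heading=22.8°, groundspeed=269.5 kt
Leg 5: heading=168.1°, groundspeed=162.3 kt

Leg 1: desired track 224.4°; wind correction -12.0° → command heading 212.4°, groundspeed 180.1 kt
Leg 2: desired track 240.1°; wind correction -14.0° → command heading 226.1°, groundspeed 191.9 kt
Leg 3: desired track 108.0°; wind correction +13.5° → command heading 121.5°, groundspeed 187.7 kt
Leg 4: desired track 16.5°; wind correction +6.3° → command heading 22.8°, groundspeed 269.5 kt
Leg 5: desired track 166.9°; wind correction +1.2° → command heading 168.1°, groundspeed 162.3 kt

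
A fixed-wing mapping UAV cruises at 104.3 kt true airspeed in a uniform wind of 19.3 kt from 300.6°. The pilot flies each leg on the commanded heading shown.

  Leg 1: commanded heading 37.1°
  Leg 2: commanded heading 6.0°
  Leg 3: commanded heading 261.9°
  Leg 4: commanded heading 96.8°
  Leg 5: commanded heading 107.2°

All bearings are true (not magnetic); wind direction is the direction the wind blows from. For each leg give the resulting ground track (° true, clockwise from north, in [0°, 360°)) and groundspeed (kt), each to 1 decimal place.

Leg 1: heading 37.1°; drift +10.2° → track 47.3°, groundspeed 108.2 kt
Leg 2: heading 6.0°; drift +10.3° → track 16.3°, groundspeed 97.9 kt
Leg 3: heading 261.9°; drift -7.7° → track 254.2°, groundspeed 90.0 kt
Leg 4: heading 96.8°; drift +3.7° → track 100.5°, groundspeed 122.2 kt
Leg 5: heading 107.2°; drift +2.1° → track 109.3°, groundspeed 123.2 kt

Leg 1: track=47.3°, groundspeed=108.2 kt
Leg 2: track=16.3°, groundspeed=97.9 kt
Leg 3: track=254.2°, groundspeed=90.0 kt
Leg 4: track=100.5°, groundspeed=122.2 kt
Leg 5: track=109.3°, groundspeed=123.2 kt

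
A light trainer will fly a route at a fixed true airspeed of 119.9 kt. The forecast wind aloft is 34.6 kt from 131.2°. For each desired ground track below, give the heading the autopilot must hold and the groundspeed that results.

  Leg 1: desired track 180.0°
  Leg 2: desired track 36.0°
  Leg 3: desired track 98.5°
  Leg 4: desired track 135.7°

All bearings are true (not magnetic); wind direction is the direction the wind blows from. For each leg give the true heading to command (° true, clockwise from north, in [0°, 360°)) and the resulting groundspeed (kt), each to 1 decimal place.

Leg 1: desired track 180.0°; wind correction -12.5° → command heading 167.5°, groundspeed 94.2 kt
Leg 2: desired track 36.0°; wind correction +16.7° → command heading 52.7°, groundspeed 118.0 kt
Leg 3: desired track 98.5°; wind correction +9.0° → command heading 107.5°, groundspeed 89.3 kt
Leg 4: desired track 135.7°; wind correction -1.3° → command heading 134.4°, groundspeed 85.4 kt

Leg 1: heading=167.5°, groundspeed=94.2 kt
Leg 2: heading=52.7°, groundspeed=118.0 kt
Leg 3: heading=107.5°, groundspeed=89.3 kt
Leg 4: heading=134.4°, groundspeed=85.4 kt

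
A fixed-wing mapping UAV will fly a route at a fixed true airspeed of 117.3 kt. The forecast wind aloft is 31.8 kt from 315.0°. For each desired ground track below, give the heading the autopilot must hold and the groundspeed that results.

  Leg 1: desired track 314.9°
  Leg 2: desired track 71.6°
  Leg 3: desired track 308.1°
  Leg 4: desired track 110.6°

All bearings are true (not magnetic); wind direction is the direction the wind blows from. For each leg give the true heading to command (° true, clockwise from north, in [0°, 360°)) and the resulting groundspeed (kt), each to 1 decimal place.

Leg 1: desired track 314.9°; wind correction +0.0° → command heading 314.9°, groundspeed 85.5 kt
Leg 2: desired track 71.6°; wind correction -14.0° → command heading 57.6°, groundspeed 128.0 kt
Leg 3: desired track 308.1°; wind correction +1.9° → command heading 310.0°, groundspeed 85.7 kt
Leg 4: desired track 110.6°; wind correction -6.4° → command heading 104.2°, groundspeed 145.5 kt

Leg 1: heading=314.9°, groundspeed=85.5 kt
Leg 2: heading=57.6°, groundspeed=128.0 kt
Leg 3: heading=310.0°, groundspeed=85.7 kt
Leg 4: heading=104.2°, groundspeed=145.5 kt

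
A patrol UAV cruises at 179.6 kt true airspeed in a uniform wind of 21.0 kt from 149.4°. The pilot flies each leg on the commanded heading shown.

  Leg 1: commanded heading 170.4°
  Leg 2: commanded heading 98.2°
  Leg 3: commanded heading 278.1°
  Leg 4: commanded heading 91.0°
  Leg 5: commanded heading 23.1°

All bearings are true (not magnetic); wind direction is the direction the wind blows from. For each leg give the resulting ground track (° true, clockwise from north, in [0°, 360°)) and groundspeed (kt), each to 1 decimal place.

Leg 1: heading 170.4°; drift +2.7° → track 173.1°, groundspeed 160.2 kt
Leg 2: heading 98.2°; drift -5.6° → track 92.6°, groundspeed 167.2 kt
Leg 3: heading 278.1°; drift +4.9° → track 283.0°, groundspeed 193.4 kt
Leg 4: heading 91.0°; drift -6.1° → track 84.9°, groundspeed 169.5 kt
Leg 5: heading 23.1°; drift -5.0° → track 18.1°, groundspeed 192.8 kt

Leg 1: track=173.1°, groundspeed=160.2 kt
Leg 2: track=92.6°, groundspeed=167.2 kt
Leg 3: track=283.0°, groundspeed=193.4 kt
Leg 4: track=84.9°, groundspeed=169.5 kt
Leg 5: track=18.1°, groundspeed=192.8 kt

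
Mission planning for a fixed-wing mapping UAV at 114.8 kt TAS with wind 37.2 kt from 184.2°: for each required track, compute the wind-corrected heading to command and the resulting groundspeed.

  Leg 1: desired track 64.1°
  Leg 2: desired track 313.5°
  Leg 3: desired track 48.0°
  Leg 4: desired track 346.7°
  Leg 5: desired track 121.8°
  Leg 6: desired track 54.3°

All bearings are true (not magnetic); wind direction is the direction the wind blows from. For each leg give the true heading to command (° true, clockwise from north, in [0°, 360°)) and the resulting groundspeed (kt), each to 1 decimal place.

Leg 1: heading=80.4°, groundspeed=128.9 kt
Leg 2: heading=299.0°, groundspeed=134.7 kt
Leg 3: heading=61.0°, groundspeed=138.7 kt
Leg 4: heading=341.1°, groundspeed=149.7 kt
Leg 5: heading=138.5°, groundspeed=92.7 kt
Leg 6: heading=68.7°, groundspeed=135.1 kt

Leg 1: desired track 64.1°; wind correction +16.3° → command heading 80.4°, groundspeed 128.9 kt
Leg 2: desired track 313.5°; wind correction -14.5° → command heading 299.0°, groundspeed 134.7 kt
Leg 3: desired track 48.0°; wind correction +13.0° → command heading 61.0°, groundspeed 138.7 kt
Leg 4: desired track 346.7°; wind correction -5.6° → command heading 341.1°, groundspeed 149.7 kt
Leg 5: desired track 121.8°; wind correction +16.7° → command heading 138.5°, groundspeed 92.7 kt
Leg 6: desired track 54.3°; wind correction +14.4° → command heading 68.7°, groundspeed 135.1 kt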